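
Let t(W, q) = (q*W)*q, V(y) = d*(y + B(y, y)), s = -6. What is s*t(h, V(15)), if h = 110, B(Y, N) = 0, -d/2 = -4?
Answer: -9504000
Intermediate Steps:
d = 8 (d = -2*(-4) = 8)
V(y) = 8*y (V(y) = 8*(y + 0) = 8*y)
t(W, q) = W*q**2 (t(W, q) = (W*q)*q = W*q**2)
s*t(h, V(15)) = -660*(8*15)**2 = -660*120**2 = -660*14400 = -6*1584000 = -9504000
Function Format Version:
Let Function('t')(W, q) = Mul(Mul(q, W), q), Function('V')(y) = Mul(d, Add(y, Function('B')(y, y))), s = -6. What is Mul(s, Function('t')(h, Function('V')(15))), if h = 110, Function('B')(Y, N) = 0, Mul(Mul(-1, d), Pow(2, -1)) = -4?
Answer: -9504000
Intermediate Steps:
d = 8 (d = Mul(-2, -4) = 8)
Function('V')(y) = Mul(8, y) (Function('V')(y) = Mul(8, Add(y, 0)) = Mul(8, y))
Function('t')(W, q) = Mul(W, Pow(q, 2)) (Function('t')(W, q) = Mul(Mul(W, q), q) = Mul(W, Pow(q, 2)))
Mul(s, Function('t')(h, Function('V')(15))) = Mul(-6, Mul(110, Pow(Mul(8, 15), 2))) = Mul(-6, Mul(110, Pow(120, 2))) = Mul(-6, Mul(110, 14400)) = Mul(-6, 1584000) = -9504000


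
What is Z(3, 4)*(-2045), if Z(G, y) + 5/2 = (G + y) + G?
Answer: -30675/2 ≈ -15338.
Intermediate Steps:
Z(G, y) = -5/2 + y + 2*G (Z(G, y) = -5/2 + ((G + y) + G) = -5/2 + (y + 2*G) = -5/2 + y + 2*G)
Z(3, 4)*(-2045) = (-5/2 + 4 + 2*3)*(-2045) = (-5/2 + 4 + 6)*(-2045) = (15/2)*(-2045) = -30675/2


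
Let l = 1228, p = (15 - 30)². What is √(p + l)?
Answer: √1453 ≈ 38.118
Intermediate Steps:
p = 225 (p = (-15)² = 225)
√(p + l) = √(225 + 1228) = √1453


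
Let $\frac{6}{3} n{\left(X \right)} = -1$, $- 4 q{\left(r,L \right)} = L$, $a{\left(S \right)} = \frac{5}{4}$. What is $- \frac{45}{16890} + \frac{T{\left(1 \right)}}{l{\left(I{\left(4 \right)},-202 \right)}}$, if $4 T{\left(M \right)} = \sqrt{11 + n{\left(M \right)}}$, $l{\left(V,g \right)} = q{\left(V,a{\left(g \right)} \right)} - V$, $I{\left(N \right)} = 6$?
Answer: $- \frac{3}{1126} - \frac{2 \sqrt{42}}{101} \approx -0.131$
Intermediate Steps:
$a{\left(S \right)} = \frac{5}{4}$ ($a{\left(S \right)} = 5 \cdot \frac{1}{4} = \frac{5}{4}$)
$q{\left(r,L \right)} = - \frac{L}{4}$
$n{\left(X \right)} = - \frac{1}{2}$ ($n{\left(X \right)} = \frac{1}{2} \left(-1\right) = - \frac{1}{2}$)
$l{\left(V,g \right)} = - \frac{5}{16} - V$ ($l{\left(V,g \right)} = \left(- \frac{1}{4}\right) \frac{5}{4} - V = - \frac{5}{16} - V$)
$T{\left(M \right)} = \frac{\sqrt{42}}{8}$ ($T{\left(M \right)} = \frac{\sqrt{11 - \frac{1}{2}}}{4} = \frac{\sqrt{\frac{21}{2}}}{4} = \frac{\frac{1}{2} \sqrt{42}}{4} = \frac{\sqrt{42}}{8}$)
$- \frac{45}{16890} + \frac{T{\left(1 \right)}}{l{\left(I{\left(4 \right)},-202 \right)}} = - \frac{45}{16890} + \frac{\frac{1}{8} \sqrt{42}}{- \frac{5}{16} - 6} = \left(-45\right) \frac{1}{16890} + \frac{\frac{1}{8} \sqrt{42}}{- \frac{5}{16} - 6} = - \frac{3}{1126} + \frac{\frac{1}{8} \sqrt{42}}{- \frac{101}{16}} = - \frac{3}{1126} + \frac{\sqrt{42}}{8} \left(- \frac{16}{101}\right) = - \frac{3}{1126} - \frac{2 \sqrt{42}}{101}$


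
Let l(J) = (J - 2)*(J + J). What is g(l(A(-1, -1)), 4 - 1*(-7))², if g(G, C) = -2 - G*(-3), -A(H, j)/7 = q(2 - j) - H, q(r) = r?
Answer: 25381444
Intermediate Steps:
A(H, j) = -14 + 7*H + 7*j (A(H, j) = -7*((2 - j) - H) = -7*(2 - H - j) = -14 + 7*H + 7*j)
l(J) = 2*J*(-2 + J) (l(J) = (-2 + J)*(2*J) = 2*J*(-2 + J))
g(G, C) = -2 + 3*G (g(G, C) = -2 - (-3)*G = -2 + 3*G)
g(l(A(-1, -1)), 4 - 1*(-7))² = (-2 + 3*(2*(-14 + 7*(-1) + 7*(-1))*(-2 + (-14 + 7*(-1) + 7*(-1)))))² = (-2 + 3*(2*(-14 - 7 - 7)*(-2 + (-14 - 7 - 7))))² = (-2 + 3*(2*(-28)*(-2 - 28)))² = (-2 + 3*(2*(-28)*(-30)))² = (-2 + 3*1680)² = (-2 + 5040)² = 5038² = 25381444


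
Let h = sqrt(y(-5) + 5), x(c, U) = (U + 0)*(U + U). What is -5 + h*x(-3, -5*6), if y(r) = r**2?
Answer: -5 + 1800*sqrt(30) ≈ 9854.0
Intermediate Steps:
x(c, U) = 2*U**2 (x(c, U) = U*(2*U) = 2*U**2)
h = sqrt(30) (h = sqrt((-5)**2 + 5) = sqrt(25 + 5) = sqrt(30) ≈ 5.4772)
-5 + h*x(-3, -5*6) = -5 + sqrt(30)*(2*(-5*6)**2) = -5 + sqrt(30)*(2*(-30)**2) = -5 + sqrt(30)*(2*900) = -5 + sqrt(30)*1800 = -5 + 1800*sqrt(30)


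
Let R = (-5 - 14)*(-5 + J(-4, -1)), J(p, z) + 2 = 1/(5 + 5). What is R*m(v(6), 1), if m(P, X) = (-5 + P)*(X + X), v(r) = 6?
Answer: 1311/5 ≈ 262.20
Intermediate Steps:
J(p, z) = -19/10 (J(p, z) = -2 + 1/(5 + 5) = -2 + 1/10 = -19/10)
m(P, X) = 2*X*(-5 + P) (m(P, X) = (-5 + P)*(2*X) = 2*X*(-5 + P))
R = 1311/10 (R = (-5 - 14)*(-5 - 19/10) = -19*(-69/10) = 1311/10 ≈ 131.10)
R*m(v(6), 1) = 1311*(2*1*(-5 + 6))/10 = 1311*(2*1*1)/10 = (1311/10)*2 = 1311/5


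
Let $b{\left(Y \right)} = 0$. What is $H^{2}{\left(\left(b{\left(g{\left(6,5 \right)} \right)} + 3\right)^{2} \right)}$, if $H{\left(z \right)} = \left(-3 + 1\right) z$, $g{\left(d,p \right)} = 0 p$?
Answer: $324$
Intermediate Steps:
$g{\left(d,p \right)} = 0$
$H{\left(z \right)} = - 2 z$
$H^{2}{\left(\left(b{\left(g{\left(6,5 \right)} \right)} + 3\right)^{2} \right)} = \left(- 2 \left(0 + 3\right)^{2}\right)^{2} = \left(- 2 \cdot 3^{2}\right)^{2} = \left(\left(-2\right) 9\right)^{2} = \left(-18\right)^{2} = 324$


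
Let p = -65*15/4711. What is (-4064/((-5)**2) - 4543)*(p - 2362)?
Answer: 1309128789123/117775 ≈ 1.1116e+7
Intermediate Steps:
p = -975/4711 (p = -975*1/4711 = -975/4711 ≈ -0.20696)
(-4064/((-5)**2) - 4543)*(p - 2362) = (-4064/((-5)**2) - 4543)*(-975/4711 - 2362) = (-4064/25 - 4543)*(-11128357/4711) = -117639/25*(-11128357/4711) = 1309128789123/117775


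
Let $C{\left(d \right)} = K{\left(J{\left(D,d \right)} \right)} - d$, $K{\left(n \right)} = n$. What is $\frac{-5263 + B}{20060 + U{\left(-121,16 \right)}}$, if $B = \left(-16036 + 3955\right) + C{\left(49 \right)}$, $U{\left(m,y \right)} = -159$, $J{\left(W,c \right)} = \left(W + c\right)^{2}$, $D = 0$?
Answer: $- \frac{14992}{19901} \approx -0.75333$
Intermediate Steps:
$C{\left(d \right)} = d^{2} - d$ ($C{\left(d \right)} = \left(0 + d\right)^{2} - d = d^{2} - d$)
$B = -9729$ ($B = \left(-16036 + 3955\right) + 49 \left(-1 + 49\right) = -12081 + 49 \cdot 48 = -12081 + 2352 = -9729$)
$\frac{-5263 + B}{20060 + U{\left(-121,16 \right)}} = \frac{-5263 - 9729}{20060 - 159} = - \frac{14992}{19901}$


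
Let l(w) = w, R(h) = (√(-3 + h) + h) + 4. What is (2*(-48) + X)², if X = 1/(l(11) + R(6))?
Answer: 147189061/15987 + 14009*√3/31974 ≈ 9207.6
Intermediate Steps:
R(h) = 4 + h + √(-3 + h) (R(h) = (h + √(-3 + h)) + 4 = 4 + h + √(-3 + h))
X = 1/(21 + √3) (X = 1/(11 + (4 + 6 + √(-3 + 6))) = 1/(11 + (4 + 6 + √3)) = 1/(11 + (10 + √3)) = 1/(21 + √3) ≈ 0.043991)
(2*(-48) + X)² = (2*(-48) + (7/146 - √3/438))² = (-96 + (7/146 - √3/438))² = (-14009/146 - √3/438)²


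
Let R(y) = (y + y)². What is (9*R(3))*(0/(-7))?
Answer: 0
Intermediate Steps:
R(y) = 4*y² (R(y) = (2*y)² = 4*y²)
(9*R(3))*(0/(-7)) = (9*(4*3²))*(0/(-7)) = (9*(4*9))*(0*(-⅐)) = (9*36)*0 = 324*0 = 0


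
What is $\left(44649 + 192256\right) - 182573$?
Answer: $54332$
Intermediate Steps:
$\left(44649 + 192256\right) - 182573 = 236905 - 182573 = 54332$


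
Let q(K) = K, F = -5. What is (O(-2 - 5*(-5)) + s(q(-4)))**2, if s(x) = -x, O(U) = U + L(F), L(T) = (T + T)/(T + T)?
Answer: 784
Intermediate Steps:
L(T) = 1 (L(T) = (2*T)/((2*T)) = (2*T)*(1/(2*T)) = 1)
O(U) = 1 + U (O(U) = U + 1 = 1 + U)
(O(-2 - 5*(-5)) + s(q(-4)))**2 = ((1 + (-2 - 5*(-5))) - 1*(-4))**2 = ((1 + (-2 + 25)) + 4)**2 = ((1 + 23) + 4)**2 = (24 + 4)**2 = 28**2 = 784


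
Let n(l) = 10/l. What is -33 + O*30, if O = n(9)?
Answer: 1/3 ≈ 0.33333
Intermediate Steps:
O = 10/9 ≈ 1.1111
-33 + O*30 = -33 + (10/9)*30 = -33 + 100/3 = 1/3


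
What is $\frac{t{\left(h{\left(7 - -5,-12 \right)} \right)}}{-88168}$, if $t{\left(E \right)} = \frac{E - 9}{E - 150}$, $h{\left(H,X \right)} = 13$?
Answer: $\frac{1}{3019754} \approx 3.3115 \cdot 10^{-7}$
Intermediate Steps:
$t{\left(E \right)} = \frac{-9 + E}{-150 + E}$
$\frac{t{\left(h{\left(7 - -5,-12 \right)} \right)}}{-88168} = \frac{\frac{1}{-150 + 13} \left(-9 + 13\right)}{-88168} = \frac{1}{-137} \cdot 4 \left(- \frac{1}{88168}\right) = \left(- \frac{1}{137}\right) 4 \left(- \frac{1}{88168}\right) = \left(- \frac{4}{137}\right) \left(- \frac{1}{88168}\right) = \frac{1}{3019754}$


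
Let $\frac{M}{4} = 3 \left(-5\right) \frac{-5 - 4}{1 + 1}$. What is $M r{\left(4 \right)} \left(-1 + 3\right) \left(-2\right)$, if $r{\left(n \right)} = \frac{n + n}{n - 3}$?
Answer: $-8640$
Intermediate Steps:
$r{\left(n \right)} = \frac{2 n}{-3 + n}$
$M = 270$ ($M = 4 \cdot 3 \left(-5\right) \frac{-5 - 4}{1 + 1} = 4 \left(- 15 \left(- \frac{9}{2}\right)\right) = 4 \left(- 15 \left(\left(-9\right) \frac{1}{2}\right)\right) = 4 \left(\left(-15\right) \left(- \frac{9}{2}\right)\right) = 4 \cdot \frac{135}{2} = 270$)
$M r{\left(4 \right)} \left(-1 + 3\right) \left(-2\right) = 270 \cdot 2 \cdot 4 \frac{1}{-3 + 4} \left(-1 + 3\right) \left(-2\right) = 270 \cdot 2 \cdot 4 \cdot 1^{-1} \cdot 2 \left(-2\right) = 270 \cdot 2 \cdot 4 \cdot 1 \left(-4\right) = 270 \cdot 8 \left(-4\right) = 270 \left(-32\right) = -8640$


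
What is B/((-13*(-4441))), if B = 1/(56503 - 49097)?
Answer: 1/427570598 ≈ 2.3388e-9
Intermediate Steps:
B = 1/7406 ≈ 0.00013503
B/((-13*(-4441))) = 1/(7406*((-13*(-4441)))) = (1/7406)/57733 = (1/7406)*(1/57733) = 1/427570598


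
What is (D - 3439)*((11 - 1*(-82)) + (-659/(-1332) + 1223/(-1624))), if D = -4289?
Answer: -2307081746/3219 ≈ -7.1671e+5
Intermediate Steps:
(D - 3439)*((11 - 1*(-82)) + (-659/(-1332) + 1223/(-1624))) = (-4289 - 3439)*((11 - 1*(-82)) + (-659/(-1332) + 1223/(-1624))) = -7728*((11 + 82) + (-659*(-1/1332) + 1223*(-1/1624))) = -7728*(93 + (659/1332 - 1223/1624)) = -7728*(93 - 139705/540792) = -7728*50153951/540792 = -2307081746/3219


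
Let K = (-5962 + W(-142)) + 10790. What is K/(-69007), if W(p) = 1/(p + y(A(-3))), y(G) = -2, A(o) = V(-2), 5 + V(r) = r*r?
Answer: -695231/9937008 ≈ -0.069964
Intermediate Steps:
V(r) = -5 + r**2 (V(r) = -5 + r*r = -5 + r**2)
A(o) = -1 (A(o) = -5 + (-2)**2 = -5 + 4 = -1)
W(p) = 1/(-2 + p) (W(p) = 1/(p - 2) = 1/(-2 + p))
K = 695231/144 (K = (-5962 + 1/(-2 - 142)) + 10790 = (-5962 + 1/(-144)) + 10790 = (-5962 - 1/144) + 10790 = -858529/144 + 10790 = 695231/144 ≈ 4828.0)
K/(-69007) = (695231/144)/(-69007) = (695231/144)*(-1/69007) = -695231/9937008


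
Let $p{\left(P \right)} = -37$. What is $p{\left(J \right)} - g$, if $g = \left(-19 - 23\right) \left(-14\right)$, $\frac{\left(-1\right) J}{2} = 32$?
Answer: $-625$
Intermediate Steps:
$J = -64$ ($J = \left(-2\right) 32 = -64$)
$g = 588$ ($g = \left(-42\right) \left(-14\right) = 588$)
$p{\left(J \right)} - g = -37 - 588 = -625$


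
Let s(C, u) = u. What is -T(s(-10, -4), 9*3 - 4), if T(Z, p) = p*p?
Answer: -529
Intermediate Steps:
T(Z, p) = p²
-T(s(-10, -4), 9*3 - 4) = -(9*3 - 4)² = -(27 - 4)² = -1*23² = -1*529 = -529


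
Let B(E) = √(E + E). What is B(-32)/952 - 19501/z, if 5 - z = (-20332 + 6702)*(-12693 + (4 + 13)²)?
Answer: 19501/169066515 + I/119 ≈ 0.00011535 + 0.0084034*I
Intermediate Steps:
B(E) = √2*√E (B(E) = √(2*E) = √2*√E)
z = -169066515 (z = 5 - (-20332 + 6702)*(-12693 + (4 + 13)²) = 5 - (-13630)*(-12693 + 17²) = 5 - (-13630)*(-12693 + 289) = 5 - (-13630)*(-12404) = 5 - 1*169066520 = 5 - 169066520 = -169066515)
B(-32)/952 - 19501/z = (√2*√(-32))/952 - 19501/(-169066515) = (√2*(4*I*√2))*(1/952) - 19501*(-1/169066515) = (8*I)*(1/952) + 19501/169066515 = I/119 + 19501/169066515 = 19501/169066515 + I/119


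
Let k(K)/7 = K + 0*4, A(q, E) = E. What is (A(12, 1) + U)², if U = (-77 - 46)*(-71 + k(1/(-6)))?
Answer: 315240025/4 ≈ 7.8810e+7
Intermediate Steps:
k(K) = 7*K (k(K) = 7*(K + 0*4) = 7*(K + 0) = 7*K)
U = 17753/2 (U = (-77 - 46)*(-71 + 7/(-6)) = -123*(-71 + 7*(-⅙)) = -123*(-71 - 7/6) = -123*(-433/6) = 17753/2 ≈ 8876.5)
(A(12, 1) + U)² = (1 + 17753/2)² = (17755/2)² = 315240025/4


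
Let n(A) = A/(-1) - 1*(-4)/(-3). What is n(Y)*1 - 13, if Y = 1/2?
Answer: -89/6 ≈ -14.833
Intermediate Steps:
Y = ½ ≈ 0.50000
n(A) = -4/3 - A (n(A) = A*(-1) + 4*(-⅓) = -A - 4/3 = -4/3 - A)
n(Y)*1 - 13 = (-4/3 - 1*½)*1 - 13 = (-4/3 - ½)*1 - 13 = -11/6*1 - 13 = -11/6 - 13 = -89/6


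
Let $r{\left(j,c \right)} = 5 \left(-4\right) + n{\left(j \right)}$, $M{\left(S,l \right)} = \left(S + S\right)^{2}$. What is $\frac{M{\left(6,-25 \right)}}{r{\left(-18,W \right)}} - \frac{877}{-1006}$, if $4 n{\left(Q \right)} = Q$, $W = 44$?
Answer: $- \frac{246755}{49294} \approx -5.0058$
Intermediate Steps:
$M{\left(S,l \right)} = 4 S^{2}$ ($M{\left(S,l \right)} = \left(2 S\right)^{2} = 4 S^{2}$)
$n{\left(Q \right)} = \frac{Q}{4}$
$r{\left(j,c \right)} = -20 + \frac{j}{4}$ ($r{\left(j,c \right)} = 5 \left(-4\right) + \frac{j}{4} = -20 + \frac{j}{4}$)
$\frac{M{\left(6,-25 \right)}}{r{\left(-18,W \right)}} - \frac{877}{-1006} = \frac{4 \cdot 6^{2}}{-20 + \frac{1}{4} \left(-18\right)} - \frac{877}{-1006} = \frac{4 \cdot 36}{-20 - \frac{9}{2}} - - \frac{877}{1006} = \frac{144}{- \frac{49}{2}} + \frac{877}{1006} = 144 \left(- \frac{2}{49}\right) + \frac{877}{1006} = - \frac{288}{49} + \frac{877}{1006} = - \frac{246755}{49294}$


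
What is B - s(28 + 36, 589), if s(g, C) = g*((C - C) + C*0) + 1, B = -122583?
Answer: -122584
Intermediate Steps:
s(g, C) = 1 (s(g, C) = g*(0 + 0) + 1 = g*0 + 1 = 0 + 1 = 1)
B - s(28 + 36, 589) = -122583 - 1*1 = -122583 - 1 = -122584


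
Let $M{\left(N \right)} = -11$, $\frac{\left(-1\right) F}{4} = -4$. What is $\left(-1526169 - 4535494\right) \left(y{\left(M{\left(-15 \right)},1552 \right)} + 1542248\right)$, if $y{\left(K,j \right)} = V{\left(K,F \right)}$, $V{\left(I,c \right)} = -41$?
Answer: $-9348339110241$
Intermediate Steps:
$F = 16$ ($F = \left(-4\right) \left(-4\right) = 16$)
$y{\left(K,j \right)} = -41$
$\left(-1526169 - 4535494\right) \left(y{\left(M{\left(-15 \right)},1552 \right)} + 1542248\right) = \left(-1526169 - 4535494\right) \left(-41 + 1542248\right) = \left(-6061663\right) 1542207 = -9348339110241$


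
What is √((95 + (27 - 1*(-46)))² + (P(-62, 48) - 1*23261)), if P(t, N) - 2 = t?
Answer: √4903 ≈ 70.021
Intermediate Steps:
P(t, N) = 2 + t
√((95 + (27 - 1*(-46)))² + (P(-62, 48) - 1*23261)) = √((95 + (27 - 1*(-46)))² + ((2 - 62) - 1*23261)) = √((95 + (27 + 46))² + (-60 - 23261)) = √((95 + 73)² - 23321) = √(168² - 23321) = √(28224 - 23321) = √4903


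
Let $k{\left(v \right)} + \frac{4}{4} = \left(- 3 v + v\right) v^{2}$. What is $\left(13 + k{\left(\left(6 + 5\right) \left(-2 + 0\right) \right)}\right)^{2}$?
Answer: $454030864$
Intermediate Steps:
$k{\left(v \right)} = -1 - 2 v^{3}$ ($k{\left(v \right)} = -1 + \left(- 3 v + v\right) v^{2} = -1 + - 2 v v^{2} = -1 - 2 v^{3}$)
$\left(13 + k{\left(\left(6 + 5\right) \left(-2 + 0\right) \right)}\right)^{2} = \left(13 - \left(1 + 2 \left(\left(6 + 5\right) \left(-2 + 0\right)\right)^{3}\right)\right)^{2} = \left(13 - \left(1 + 2 \left(11 \left(-2\right)\right)^{3}\right)\right)^{2} = \left(13 - \left(1 + 2 \left(-22\right)^{3}\right)\right)^{2} = \left(13 - -21295\right)^{2} = \left(13 + \left(-1 + 21296\right)\right)^{2} = \left(13 + 21295\right)^{2} = 21308^{2} = 454030864$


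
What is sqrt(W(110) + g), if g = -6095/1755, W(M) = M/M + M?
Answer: sqrt(1471938)/117 ≈ 10.370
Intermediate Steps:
W(M) = 1 + M
g = -1219/351 (g = -6095*1/1755 = -1219/351 ≈ -3.4729)
sqrt(W(110) + g) = sqrt((1 + 110) - 1219/351) = sqrt(111 - 1219/351) = sqrt(37742/351) = sqrt(1471938)/117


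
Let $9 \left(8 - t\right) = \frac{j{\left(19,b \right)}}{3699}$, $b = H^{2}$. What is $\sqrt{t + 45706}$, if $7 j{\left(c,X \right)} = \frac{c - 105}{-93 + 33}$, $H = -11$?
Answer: $\frac{\sqrt{3064883467946230}}{258930} \approx 213.81$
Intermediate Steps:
$b = 121$ ($b = \left(-11\right)^{2} = 121$)
$j{\left(c,X \right)} = \frac{1}{4} - \frac{c}{420}$ ($j{\left(c,X \right)} = \frac{\left(c - 105\right) \frac{1}{-93 + 33}}{7} = \frac{\left(-105 + c\right) \frac{1}{-60}}{7} = \frac{\left(-105 + c\right) \left(- \frac{1}{60}\right)}{7} = \frac{\frac{7}{4} - \frac{c}{60}}{7} = \frac{1}{4} - \frac{c}{420}$)
$t = \frac{55928837}{6991110}$ ($t = 8 - \frac{\left(\frac{1}{4} - \frac{19}{420}\right) \frac{1}{3699}}{9} = 8 - \frac{\frac{43}{210} \cdot \frac{1}{3699}}{9} = 8 - \frac{43}{6991110} = \frac{55928837}{6991110} \approx 8.0$)
$\sqrt{t + 45706} = \sqrt{\frac{55928837}{6991110} + 45706} = \sqrt{\frac{319591602497}{6991110}} = \frac{\sqrt{3064883467946230}}{258930}$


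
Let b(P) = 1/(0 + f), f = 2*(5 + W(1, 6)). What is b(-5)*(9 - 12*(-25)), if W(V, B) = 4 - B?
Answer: 103/2 ≈ 51.500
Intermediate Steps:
f = 6 (f = 2*(5 + (4 - 1*6)) = 2*(5 + (4 - 6)) = 2*(5 - 2) = 2*3 = 6)
b(P) = ⅙ (b(P) = 1/(0 + 6) = 1/6 = ⅙)
b(-5)*(9 - 12*(-25)) = (9 - 12*(-25))/6 = (9 + 300)/6 = (⅙)*309 = 103/2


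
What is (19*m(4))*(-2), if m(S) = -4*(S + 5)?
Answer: 1368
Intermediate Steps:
m(S) = -20 - 4*S (m(S) = -4*(5 + S) = -20 - 4*S)
(19*m(4))*(-2) = (19*(-20 - 4*4))*(-2) = (19*(-20 - 16))*(-2) = (19*(-36))*(-2) = -684*(-2) = 1368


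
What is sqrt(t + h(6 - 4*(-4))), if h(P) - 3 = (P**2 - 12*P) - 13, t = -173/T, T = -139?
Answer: sqrt(4081457)/139 ≈ 14.534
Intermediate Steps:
t = 173/139 (t = -173/(-139) = -173*(-1/139) = 173/139 ≈ 1.2446)
h(P) = -10 + P**2 - 12*P (h(P) = 3 + ((P**2 - 12*P) - 13) = 3 + (-13 + P**2 - 12*P) = -10 + P**2 - 12*P)
sqrt(t + h(6 - 4*(-4))) = sqrt(173/139 + (-10 + (6 - 4*(-4))**2 - 12*(6 - 4*(-4)))) = sqrt(173/139 + (-10 + (6 + 16)**2 - 12*(6 + 16))) = sqrt(173/139 + (-10 + 22**2 - 12*22)) = sqrt(173/139 + (-10 + 484 - 264)) = sqrt(173/139 + 210) = sqrt(29363/139) = sqrt(4081457)/139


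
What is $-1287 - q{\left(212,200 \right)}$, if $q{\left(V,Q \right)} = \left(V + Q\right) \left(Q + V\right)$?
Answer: $-171031$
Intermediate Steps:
$q{\left(V,Q \right)} = \left(Q + V\right)^{2}$ ($q{\left(V,Q \right)} = \left(Q + V\right) \left(Q + V\right) = \left(Q + V\right)^{2}$)
$-1287 - q{\left(212,200 \right)} = -1287 - \left(200 + 212\right)^{2} = -1287 - 412^{2} = -1287 - 169744 = -171031$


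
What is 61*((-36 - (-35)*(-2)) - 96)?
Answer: -12322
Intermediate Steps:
61*((-36 - (-35)*(-2)) - 96) = 61*((-36 - 1*70) - 96) = 61*((-36 - 70) - 96) = 61*(-106 - 96) = 61*(-202) = -12322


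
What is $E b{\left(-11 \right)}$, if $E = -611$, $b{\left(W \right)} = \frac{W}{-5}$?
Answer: $- \frac{6721}{5} \approx -1344.2$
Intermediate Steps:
$b{\left(W \right)} = - \frac{W}{5}$ ($b{\left(W \right)} = W \left(- \frac{1}{5}\right) = - \frac{W}{5}$)
$E b{\left(-11 \right)} = - 611 \left(\left(- \frac{1}{5}\right) \left(-11\right)\right) = \left(-611\right) \frac{11}{5} = - \frac{6721}{5}$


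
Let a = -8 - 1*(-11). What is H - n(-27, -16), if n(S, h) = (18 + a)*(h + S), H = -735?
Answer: 168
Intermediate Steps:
a = 3 (a = -8 + 11 = 3)
n(S, h) = 21*S + 21*h (n(S, h) = (18 + 3)*(h + S) = 21*(S + h) = 21*S + 21*h)
H - n(-27, -16) = -735 - (21*(-27) + 21*(-16)) = -735 - (-567 - 336) = -735 - 1*(-903) = -735 + 903 = 168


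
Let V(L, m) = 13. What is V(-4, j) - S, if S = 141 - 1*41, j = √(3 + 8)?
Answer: -87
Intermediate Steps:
j = √11 ≈ 3.3166
S = 100 (S = 141 - 41 = 100)
V(-4, j) - S = 13 - 1*100 = 13 - 100 = -87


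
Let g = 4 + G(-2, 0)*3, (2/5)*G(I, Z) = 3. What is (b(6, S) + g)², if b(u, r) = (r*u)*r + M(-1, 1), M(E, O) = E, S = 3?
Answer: 25281/4 ≈ 6320.3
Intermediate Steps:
G(I, Z) = 15/2 (G(I, Z) = (5/2)*3 = 15/2)
b(u, r) = -1 + u*r² (b(u, r) = (r*u)*r - 1 = u*r² - 1 = -1 + u*r²)
g = 53/2 (g = 4 + (15/2)*3 = 4 + 45/2 = 53/2 ≈ 26.500)
(b(6, S) + g)² = ((-1 + 6*3²) + 53/2)² = ((-1 + 6*9) + 53/2)² = ((-1 + 54) + 53/2)² = (53 + 53/2)² = (159/2)² = 25281/4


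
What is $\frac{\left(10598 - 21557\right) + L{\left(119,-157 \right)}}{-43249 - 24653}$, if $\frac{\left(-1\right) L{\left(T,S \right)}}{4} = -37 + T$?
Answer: $\frac{11287}{67902} \approx 0.16622$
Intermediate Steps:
$L{\left(T,S \right)} = 148 - 4 T$ ($L{\left(T,S \right)} = - 4 \left(-37 + T\right) = 148 - 4 T$)
$\frac{\left(10598 - 21557\right) + L{\left(119,-157 \right)}}{-43249 - 24653} = \frac{\left(10598 - 21557\right) + \left(148 - 476\right)}{-43249 - 24653} = \frac{\left(10598 - 21557\right) + \left(148 - 476\right)}{-67902} = \left(-10959 - 328\right) \left(- \frac{1}{67902}\right) = \left(-11287\right) \left(- \frac{1}{67902}\right) = \frac{11287}{67902}$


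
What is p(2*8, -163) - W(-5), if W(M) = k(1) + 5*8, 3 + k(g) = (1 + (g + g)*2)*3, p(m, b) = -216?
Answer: -268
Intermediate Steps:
k(g) = 12*g (k(g) = -3 + (1 + (g + g)*2)*3 = -3 + (1 + (2*g)*2)*3 = -3 + (1 + 4*g)*3 = -3 + (3 + 12*g) = 12*g)
W(M) = 52 (W(M) = 12*1 + 5*8 = 12 + 40 = 52)
p(2*8, -163) - W(-5) = -216 - 1*52 = -216 - 52 = -268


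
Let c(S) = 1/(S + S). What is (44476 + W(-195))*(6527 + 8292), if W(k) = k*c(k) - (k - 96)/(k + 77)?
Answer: 38884581792/59 ≈ 6.5906e+8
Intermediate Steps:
c(S) = 1/(2*S)
W(k) = ½ - (-96 + k)/(77 + k) (W(k) = k*(1/(2*k)) - (k - 96)/(k + 77) = ½ - (-96 + k)/(77 + k))
(44476 + W(-195))*(6527 + 8292) = (44476 + (269 - 1*(-195))/(2*(77 - 195)))*(6527 + 8292) = (44476 + (½)*(269 + 195)/(-118))*14819 = (44476 + (½)*(-1/118)*464)*14819 = (44476 - 116/59)*14819 = (2623968/59)*14819 = 38884581792/59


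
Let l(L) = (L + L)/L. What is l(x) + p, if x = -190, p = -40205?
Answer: -40203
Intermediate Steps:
l(L) = 2 (l(L) = (2*L)/L = 2)
l(x) + p = 2 - 40205 = -40203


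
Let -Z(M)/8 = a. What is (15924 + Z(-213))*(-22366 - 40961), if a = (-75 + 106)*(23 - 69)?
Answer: -1730853564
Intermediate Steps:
a = -1426 (a = 31*(-46) = -1426)
Z(M) = 11408 (Z(M) = -8*(-1426) = 11408)
(15924 + Z(-213))*(-22366 - 40961) = (15924 + 11408)*(-22366 - 40961) = 27332*(-63327) = -1730853564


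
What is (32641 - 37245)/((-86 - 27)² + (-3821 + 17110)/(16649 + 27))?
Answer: -76776304/212949133 ≈ -0.36054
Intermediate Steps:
(32641 - 37245)/((-86 - 27)² + (-3821 + 17110)/(16649 + 27)) = -4604/((-113)² + 13289/16676) = -4604/(12769 + 13289*(1/16676)) = -4604/(12769 + 13289/16676) = -4604/212949133/16676 = -4604*16676/212949133 = -76776304/212949133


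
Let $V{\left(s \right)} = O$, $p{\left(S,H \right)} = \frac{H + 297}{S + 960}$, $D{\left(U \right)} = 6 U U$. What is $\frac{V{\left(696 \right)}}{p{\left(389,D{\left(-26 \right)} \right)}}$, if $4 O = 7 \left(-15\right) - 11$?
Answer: $- \frac{39121}{4353} \approx -8.9871$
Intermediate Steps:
$D{\left(U \right)} = 6 U^{2}$
$O = -29$ ($O = \frac{7 \left(-15\right) - 11}{4} = \frac{-105 - 11}{4} = \frac{1}{4} \left(-116\right) = -29$)
$p{\left(S,H \right)} = \frac{297 + H}{960 + S}$
$V{\left(s \right)} = -29$
$\frac{V{\left(696 \right)}}{p{\left(389,D{\left(-26 \right)} \right)}} = - \frac{29}{\frac{1}{960 + 389} \left(297 + 6 \left(-26\right)^{2}\right)} = - \frac{29}{\frac{1}{1349} \left(297 + 6 \cdot 676\right)} = - \frac{29}{\frac{1}{1349} \left(297 + 4056\right)} = - \frac{29}{\frac{1}{1349} \cdot 4353} = - \frac{29}{\frac{4353}{1349}} = \left(-29\right) \frac{1349}{4353} = - \frac{39121}{4353}$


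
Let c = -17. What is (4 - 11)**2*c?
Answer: -833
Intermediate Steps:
(4 - 11)**2*c = (4 - 11)**2*(-17) = (-7)**2*(-17) = 49*(-17) = -833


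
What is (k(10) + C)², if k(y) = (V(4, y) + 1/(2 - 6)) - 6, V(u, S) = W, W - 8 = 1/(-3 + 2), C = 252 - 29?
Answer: 801025/16 ≈ 50064.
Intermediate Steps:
C = 223
W = 7 (W = 8 + 1/(-3 + 2) = 8 + 1/(-1) = 8 - 1 = 7)
V(u, S) = 7
k(y) = ¾ (k(y) = (7 + 1/(2 - 6)) - 6 = (7 + 1/(-4)) - 6 = (7 - ¼) - 6 = 27/4 - 6 = ¾)
(k(10) + C)² = (¾ + 223)² = (895/4)² = 801025/16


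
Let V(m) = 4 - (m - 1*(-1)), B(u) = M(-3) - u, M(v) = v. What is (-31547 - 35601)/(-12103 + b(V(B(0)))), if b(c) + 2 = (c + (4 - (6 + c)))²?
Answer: 67148/12101 ≈ 5.5490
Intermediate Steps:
B(u) = -3 - u
V(m) = 3 - m (V(m) = 4 - (m + 1) = 4 - (1 + m) = 4 + (-1 - m) = 3 - m)
b(c) = 2 (b(c) = -2 + (c + (4 - (6 + c)))² = -2 + (c + (4 + (-6 - c)))² = -2 + (c + (-2 - c))² = -2 + (-2)² = -2 + 4 = 2)
(-31547 - 35601)/(-12103 + b(V(B(0)))) = (-31547 - 35601)/(-12103 + 2) = -67148/(-12101) = -67148*(-1/12101) = 67148/12101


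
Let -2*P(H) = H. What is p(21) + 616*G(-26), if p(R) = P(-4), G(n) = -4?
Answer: -2462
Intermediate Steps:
P(H) = -H/2
p(R) = 2 (p(R) = -½*(-4) = 2)
p(21) + 616*G(-26) = 2 + 616*(-4) = 2 - 2464 = -2462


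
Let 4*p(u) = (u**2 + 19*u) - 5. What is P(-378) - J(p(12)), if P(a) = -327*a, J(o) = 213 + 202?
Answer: 123191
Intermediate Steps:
p(u) = -5/4 + u**2/4 + 19*u/4 (p(u) = ((u**2 + 19*u) - 5)/4 = (-5 + u**2 + 19*u)/4 = -5/4 + u**2/4 + 19*u/4)
J(o) = 415
P(-378) - J(p(12)) = -327*(-378) - 1*415 = 123606 - 415 = 123191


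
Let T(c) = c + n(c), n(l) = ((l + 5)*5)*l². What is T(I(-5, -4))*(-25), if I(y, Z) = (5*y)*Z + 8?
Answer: -164756700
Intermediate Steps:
n(l) = l²*(25 + 5*l) (n(l) = ((5 + l)*5)*l² = (25 + 5*l)*l² = l²*(25 + 5*l))
I(y, Z) = 8 + 5*Z*y (I(y, Z) = 5*Z*y + 8 = 8 + 5*Z*y)
T(c) = c + 5*c²*(5 + c)
T(I(-5, -4))*(-25) = ((8 + 5*(-4)*(-5))*(1 + 5*(8 + 5*(-4)*(-5))*(5 + (8 + 5*(-4)*(-5)))))*(-25) = ((8 + 100)*(1 + 5*(8 + 100)*(5 + (8 + 100))))*(-25) = (108*(1 + 5*108*(5 + 108)))*(-25) = (108*(1 + 5*108*113))*(-25) = (108*(1 + 61020))*(-25) = (108*61021)*(-25) = 6590268*(-25) = -164756700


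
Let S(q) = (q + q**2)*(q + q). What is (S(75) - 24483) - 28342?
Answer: 802175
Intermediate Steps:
S(q) = 2*q*(q + q**2) (S(q) = (q + q**2)*(2*q) = 2*q*(q + q**2))
(S(75) - 24483) - 28342 = (2*75**2*(1 + 75) - 24483) - 28342 = (2*5625*76 - 24483) - 28342 = (855000 - 24483) - 28342 = 830517 - 28342 = 802175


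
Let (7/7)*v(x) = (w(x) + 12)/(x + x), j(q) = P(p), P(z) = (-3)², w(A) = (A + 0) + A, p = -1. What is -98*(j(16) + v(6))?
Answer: -1078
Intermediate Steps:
w(A) = 2*A (w(A) = A + A = 2*A)
P(z) = 9
j(q) = 9
v(x) = (12 + 2*x)/(2*x) (v(x) = (2*x + 12)/(x + x) = (12 + 2*x)/((2*x)) = (12 + 2*x)*(1/(2*x)) = (12 + 2*x)/(2*x))
-98*(j(16) + v(6)) = -98*(9 + (6 + 6)/6) = -98*(9 + (⅙)*12) = -98*(9 + 2) = -98*11 = -1078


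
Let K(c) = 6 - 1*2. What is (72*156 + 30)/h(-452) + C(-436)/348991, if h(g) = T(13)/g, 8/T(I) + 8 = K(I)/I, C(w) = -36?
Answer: 22206402026832/4536883 ≈ 4.8946e+6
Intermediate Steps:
K(c) = 4 (K(c) = 6 - 2 = 4)
T(I) = 8/(-8 + 4/I)
h(g) = -26/(25*g) (h(g) = (-2*13/(-1 + 2*13))/g = (-2*13/(-1 + 26))/g = (-2*13/25)/g = (-2*13*1/25)/g = -26/(25*g))
(72*156 + 30)/h(-452) + C(-436)/348991 = (72*156 + 30)/((-26/25/(-452))) - 36/348991 = (11232 + 30)/((-26/25*(-1/452))) - 36*1/348991 = 11262/(13/5650) - 36/348991 = 11262*(5650/13) - 36/348991 = 63630300/13 - 36/348991 = 22206402026832/4536883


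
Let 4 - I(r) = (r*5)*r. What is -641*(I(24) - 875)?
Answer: 2404391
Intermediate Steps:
I(r) = 4 - 5*r² (I(r) = 4 - r*5*r = 4 - 5*r*r = 4 - 5*r²)
-641*(I(24) - 875) = -641*((4 - 5*24²) - 875) = -641*((4 - 5*576) - 875) = -641*((4 - 2880) - 875) = -641*(-2876 - 875) = -641*(-3751) = 2404391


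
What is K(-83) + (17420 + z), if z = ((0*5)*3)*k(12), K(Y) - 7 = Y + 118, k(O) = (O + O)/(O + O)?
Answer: 17462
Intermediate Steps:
k(O) = 1 (k(O) = (2*O)/((2*O)) = (2*O)*(1/(2*O)) = 1)
K(Y) = 125 + Y (K(Y) = 7 + (Y + 118) = 7 + (118 + Y) = 125 + Y)
z = 0 (z = ((0*5)*3)*1 = (0*3)*1 = 0*1 = 0)
K(-83) + (17420 + z) = (125 - 83) + (17420 + 0) = 42 + 17420 = 17462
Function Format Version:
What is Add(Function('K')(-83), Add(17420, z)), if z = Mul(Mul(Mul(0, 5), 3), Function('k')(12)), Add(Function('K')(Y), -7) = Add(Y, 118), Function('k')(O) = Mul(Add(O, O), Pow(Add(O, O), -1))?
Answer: 17462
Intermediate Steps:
Function('k')(O) = 1 (Function('k')(O) = Mul(Mul(2, O), Pow(Mul(2, O), -1)) = Mul(Mul(2, O), Mul(Rational(1, 2), Pow(O, -1))) = 1)
Function('K')(Y) = Add(125, Y) (Function('K')(Y) = Add(7, Add(Y, 118)) = Add(7, Add(118, Y)) = Add(125, Y))
z = 0 (z = Mul(Mul(Mul(0, 5), 3), 1) = Mul(Mul(0, 3), 1) = Mul(0, 1) = 0)
Add(Function('K')(-83), Add(17420, z)) = Add(Add(125, -83), Add(17420, 0)) = Add(42, 17420) = 17462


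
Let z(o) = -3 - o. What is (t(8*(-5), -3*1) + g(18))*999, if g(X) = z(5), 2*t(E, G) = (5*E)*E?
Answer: 3988008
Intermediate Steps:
t(E, G) = 5*E²/2 (t(E, G) = ((5*E)*E)/2 = (5*E²)/2 = 5*E²/2)
g(X) = -8 (g(X) = -3 - 1*5 = -3 - 5 = -8)
(t(8*(-5), -3*1) + g(18))*999 = (5*(8*(-5))²/2 - 8)*999 = ((5/2)*(-40)² - 8)*999 = ((5/2)*1600 - 8)*999 = (4000 - 8)*999 = 3992*999 = 3988008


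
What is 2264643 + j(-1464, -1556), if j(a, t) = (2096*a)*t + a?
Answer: 4776917643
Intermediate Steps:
j(a, t) = a + 2096*a*t (j(a, t) = 2096*a*t + a = a + 2096*a*t)
2264643 + j(-1464, -1556) = 2264643 - 1464*(1 + 2096*(-1556)) = 2264643 - 1464*(1 - 3261376) = 2264643 - 1464*(-3261375) = 2264643 + 4774653000 = 4776917643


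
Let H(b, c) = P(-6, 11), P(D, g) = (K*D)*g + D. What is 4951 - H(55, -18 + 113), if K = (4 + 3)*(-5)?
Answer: 2647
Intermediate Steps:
K = -35 (K = 7*(-5) = -35)
P(D, g) = D - 35*D*g (P(D, g) = (-35*D)*g + D = -35*D*g + D = D - 35*D*g)
H(b, c) = 2304 (H(b, c) = -6*(1 - 35*11) = -6*(1 - 385) = -6*(-384) = 2304)
4951 - H(55, -18 + 113) = 4951 - 1*2304 = 4951 - 2304 = 2647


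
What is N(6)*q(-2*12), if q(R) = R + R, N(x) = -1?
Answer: 48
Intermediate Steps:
q(R) = 2*R
N(6)*q(-2*12) = -2*(-2*12) = -2*(-24) = -1*(-48) = 48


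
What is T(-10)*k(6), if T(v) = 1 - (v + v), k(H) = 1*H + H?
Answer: 252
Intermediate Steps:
k(H) = 2*H (k(H) = H + H = 2*H)
T(v) = 1 - 2*v
T(-10)*k(6) = (1 - 2*(-10))*(2*6) = (1 + 20)*12 = 21*12 = 252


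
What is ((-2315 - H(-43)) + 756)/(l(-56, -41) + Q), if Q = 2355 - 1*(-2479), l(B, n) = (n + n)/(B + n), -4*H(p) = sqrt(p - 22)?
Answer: -151223/468980 + 97*I*sqrt(65)/1875920 ≈ -0.32245 + 0.00041688*I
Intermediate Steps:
H(p) = -sqrt(-22 + p)/4 (H(p) = -sqrt(p - 22)/4 = -sqrt(-22 + p)/4)
l(B, n) = 2*n/(B + n) (l(B, n) = (2*n)/(B + n) = 2*n/(B + n))
Q = 4834 (Q = 2355 + 2479 = 4834)
((-2315 - H(-43)) + 756)/(l(-56, -41) + Q) = ((-2315 - (-1)*sqrt(-22 - 43)/4) + 756)/(2*(-41)/(-56 - 41) + 4834) = ((-2315 - (-1)*sqrt(-65)/4) + 756)/(2*(-41)/(-97) + 4834) = ((-2315 - (-1)*I*sqrt(65)/4) + 756)/(2*(-41)*(-1/97) + 4834) = ((-2315 - (-1)*I*sqrt(65)/4) + 756)/(82/97 + 4834) = ((-2315 + I*sqrt(65)/4) + 756)/(468980/97) = (-1559 + I*sqrt(65)/4)*(97/468980) = -151223/468980 + 97*I*sqrt(65)/1875920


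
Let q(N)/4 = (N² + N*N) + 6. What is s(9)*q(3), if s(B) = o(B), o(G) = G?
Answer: 864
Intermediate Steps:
q(N) = 24 + 8*N² (q(N) = 4*((N² + N*N) + 6) = 4*((N² + N²) + 6) = 4*(2*N² + 6) = 4*(6 + 2*N²) = 24 + 8*N²)
s(B) = B
s(9)*q(3) = 9*(24 + 8*3²) = 9*(24 + 8*9) = 9*(24 + 72) = 9*96 = 864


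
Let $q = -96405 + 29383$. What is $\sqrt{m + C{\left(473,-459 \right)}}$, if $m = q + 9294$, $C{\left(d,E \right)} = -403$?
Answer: $3 i \sqrt{6459} \approx 241.1 i$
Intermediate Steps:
$q = -67022$
$m = -57728$ ($m = -67022 + 9294 = -57728$)
$\sqrt{m + C{\left(473,-459 \right)}} = \sqrt{-57728 - 403} = \sqrt{-58131} = 3 i \sqrt{6459}$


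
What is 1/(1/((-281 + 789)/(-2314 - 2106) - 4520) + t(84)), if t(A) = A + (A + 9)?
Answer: 4994727/884065574 ≈ 0.0056497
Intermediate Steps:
t(A) = 9 + 2*A (t(A) = A + (9 + A) = 9 + 2*A)
1/(1/((-281 + 789)/(-2314 - 2106) - 4520) + t(84)) = 1/(1/((-281 + 789)/(-2314 - 2106) - 4520) + (9 + 2*84)) = 1/(1/(508/(-4420) - 4520) + (9 + 168)) = 1/(1/(508*(-1/4420) - 4520) + 177) = 1/(1/(-127/1105 - 4520) + 177) = 1/(1/(-4994727/1105) + 177) = 1/(-1105/4994727 + 177) = 1/(884065574/4994727) = 4994727/884065574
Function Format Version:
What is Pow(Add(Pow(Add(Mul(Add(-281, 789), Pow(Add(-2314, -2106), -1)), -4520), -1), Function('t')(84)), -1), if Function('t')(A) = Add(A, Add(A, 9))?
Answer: Rational(4994727, 884065574) ≈ 0.0056497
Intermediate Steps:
Function('t')(A) = Add(9, Mul(2, A)) (Function('t')(A) = Add(A, Add(9, A)) = Add(9, Mul(2, A)))
Pow(Add(Pow(Add(Mul(Add(-281, 789), Pow(Add(-2314, -2106), -1)), -4520), -1), Function('t')(84)), -1) = Pow(Add(Pow(Add(Mul(Add(-281, 789), Pow(Add(-2314, -2106), -1)), -4520), -1), Add(9, Mul(2, 84))), -1) = Pow(Add(Pow(Add(Mul(508, Pow(-4420, -1)), -4520), -1), Add(9, 168)), -1) = Pow(Add(Pow(Add(Mul(508, Rational(-1, 4420)), -4520), -1), 177), -1) = Pow(Add(Pow(Add(Rational(-127, 1105), -4520), -1), 177), -1) = Pow(Add(Pow(Rational(-4994727, 1105), -1), 177), -1) = Pow(Add(Rational(-1105, 4994727), 177), -1) = Pow(Rational(884065574, 4994727), -1) = Rational(4994727, 884065574)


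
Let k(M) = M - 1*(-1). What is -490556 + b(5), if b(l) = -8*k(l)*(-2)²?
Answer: -490748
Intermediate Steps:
k(M) = 1 + M (k(M) = M + 1 = 1 + M)
b(l) = -32 - 32*l (b(l) = -8*(1 + l)*(-2)² = (-8 - 8*l)*4 = -32 - 32*l)
-490556 + b(5) = -490556 + (-32 - 32*5) = -490556 + (-32 - 160) = -490556 - 192 = -490748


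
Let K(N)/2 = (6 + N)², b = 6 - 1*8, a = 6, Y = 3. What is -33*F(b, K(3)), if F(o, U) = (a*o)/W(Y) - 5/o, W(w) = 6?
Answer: -33/2 ≈ -16.500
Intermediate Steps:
b = -2 (b = 6 - 8 = -2)
K(N) = 2*(6 + N)²
F(o, U) = o - 5/o (F(o, U) = (6*o)/6 - 5/o = (6*o)*(⅙) - 5/o = o - 5/o)
-33*F(b, K(3)) = -33*(-2 - 5/(-2)) = -33*(-2 - 5*(-½)) = -33*(-2 + 5/2) = -33*½ = -33/2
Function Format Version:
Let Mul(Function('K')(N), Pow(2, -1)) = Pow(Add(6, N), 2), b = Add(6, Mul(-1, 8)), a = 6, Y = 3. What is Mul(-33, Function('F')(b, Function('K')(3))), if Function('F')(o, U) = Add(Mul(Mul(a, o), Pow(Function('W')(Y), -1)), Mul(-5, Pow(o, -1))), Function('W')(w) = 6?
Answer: Rational(-33, 2) ≈ -16.500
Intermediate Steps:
b = -2 (b = Add(6, -8) = -2)
Function('K')(N) = Mul(2, Pow(Add(6, N), 2))
Function('F')(o, U) = Add(o, Mul(-5, Pow(o, -1))) (Function('F')(o, U) = Add(Mul(Mul(6, o), Pow(6, -1)), Mul(-5, Pow(o, -1))) = Add(Mul(Mul(6, o), Rational(1, 6)), Mul(-5, Pow(o, -1))) = Add(o, Mul(-5, Pow(o, -1))))
Mul(-33, Function('F')(b, Function('K')(3))) = Mul(-33, Add(-2, Mul(-5, Pow(-2, -1)))) = Mul(-33, Add(-2, Mul(-5, Rational(-1, 2)))) = Mul(-33, Add(-2, Rational(5, 2))) = Mul(-33, Rational(1, 2)) = Rational(-33, 2)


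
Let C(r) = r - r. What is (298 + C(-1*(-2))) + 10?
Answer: 308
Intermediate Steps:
C(r) = 0
(298 + C(-1*(-2))) + 10 = (298 + 0) + 10 = 298 + 10 = 308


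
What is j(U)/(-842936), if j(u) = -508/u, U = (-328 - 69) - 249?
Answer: -127/136134164 ≈ -9.3290e-7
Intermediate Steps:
U = -646 (U = -397 - 249 = -646)
j(U)/(-842936) = -508/(-646)/(-842936) = -508*(-1/646)*(-1/842936) = (254/323)*(-1/842936) = -127/136134164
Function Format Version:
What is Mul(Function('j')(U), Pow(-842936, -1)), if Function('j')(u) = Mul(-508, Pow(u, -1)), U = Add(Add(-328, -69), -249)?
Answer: Rational(-127, 136134164) ≈ -9.3290e-7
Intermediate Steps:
U = -646 (U = Add(-397, -249) = -646)
Mul(Function('j')(U), Pow(-842936, -1)) = Mul(Mul(-508, Pow(-646, -1)), Pow(-842936, -1)) = Mul(Mul(-508, Rational(-1, 646)), Rational(-1, 842936)) = Mul(Rational(254, 323), Rational(-1, 842936)) = Rational(-127, 136134164)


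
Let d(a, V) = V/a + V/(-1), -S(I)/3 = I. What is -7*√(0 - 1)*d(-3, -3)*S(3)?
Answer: 252*I ≈ 252.0*I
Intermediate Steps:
S(I) = -3*I
d(a, V) = -V + V/a (d(a, V) = V/a + V*(-1) = V/a - V = -V + V/a)
-7*√(0 - 1)*d(-3, -3)*S(3) = -7*√(0 - 1)*(-1*(-3) - 3/(-3))*(-3*3) = -7*√(-1)*(3 - 3*(-⅓))*(-9) = -7*I*(3 + 1)*(-9) = -7*I*4*(-9) = -7*4*I*(-9) = -(-252)*I = 252*I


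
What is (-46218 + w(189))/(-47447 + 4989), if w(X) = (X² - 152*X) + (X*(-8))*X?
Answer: 324993/42458 ≈ 7.6545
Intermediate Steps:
w(X) = -152*X - 7*X² (w(X) = (X² - 152*X) + (-8*X)*X = (X² - 152*X) - 8*X² = -152*X - 7*X²)
(-46218 + w(189))/(-47447 + 4989) = (-46218 - 1*189*(152 + 7*189))/(-47447 + 4989) = (-46218 - 1*189*(152 + 1323))/(-42458) = (-46218 - 1*189*1475)*(-1/42458) = (-46218 - 278775)*(-1/42458) = -324993*(-1/42458) = 324993/42458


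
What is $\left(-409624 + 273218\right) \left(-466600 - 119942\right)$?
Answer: $80007848052$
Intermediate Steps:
$\left(-409624 + 273218\right) \left(-466600 - 119942\right) = \left(-136406\right) \left(-586542\right) = 80007848052$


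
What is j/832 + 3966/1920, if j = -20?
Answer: 8493/4160 ≈ 2.0416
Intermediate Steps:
j/832 + 3966/1920 = -20/832 + 3966/1920 = -20*1/832 + 3966*(1/1920) = -5/208 + 661/320 = 8493/4160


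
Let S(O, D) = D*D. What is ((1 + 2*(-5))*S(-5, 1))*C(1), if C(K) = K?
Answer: -9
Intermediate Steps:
S(O, D) = D²
((1 + 2*(-5))*S(-5, 1))*C(1) = ((1 + 2*(-5))*1²)*1 = ((1 - 10)*1)*1 = -9*1*1 = -9*1 = -9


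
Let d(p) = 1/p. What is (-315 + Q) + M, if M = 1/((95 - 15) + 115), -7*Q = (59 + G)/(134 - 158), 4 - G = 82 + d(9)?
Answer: -7742219/24570 ≈ -315.11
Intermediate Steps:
G = -703/9 (G = 4 - (82 + 1/9) = 4 - (82 + ⅑) = 4 - 1*739/9 = 4 - 739/9 = -703/9 ≈ -78.111)
Q = -43/378 (Q = -(59 - 703/9)/(7*(134 - 158)) = -(-172)/(63*(-24)) = -(-172)*(-1)/(63*24) = -⅐*43/54 = -43/378 ≈ -0.11376)
M = 1/195 (M = 1/(80 + 115) = 1/195 ≈ 0.0051282)
(-315 + Q) + M = (-315 - 43/378) + 1/195 = -119113/378 + 1/195 = -7742219/24570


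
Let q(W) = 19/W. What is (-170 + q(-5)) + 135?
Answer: -194/5 ≈ -38.800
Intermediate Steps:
(-170 + q(-5)) + 135 = (-170 + 19/(-5)) + 135 = (-170 + 19*(-⅕)) + 135 = (-170 - 19/5) + 135 = -869/5 + 135 = -194/5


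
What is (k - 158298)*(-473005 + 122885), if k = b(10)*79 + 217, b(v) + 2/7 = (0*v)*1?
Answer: 387486557000/7 ≈ 5.5355e+10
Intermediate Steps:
b(v) = -2/7 (b(v) = -2/7 + (0*v)*1 = -2/7 + 0*1 = -2/7 + 0 = -2/7)
k = 1361/7 (k = -2/7*79 + 217 = -158/7 + 217 = 1361/7 ≈ 194.43)
(k - 158298)*(-473005 + 122885) = (1361/7 - 158298)*(-473005 + 122885) = -1106725/7*(-350120) = 387486557000/7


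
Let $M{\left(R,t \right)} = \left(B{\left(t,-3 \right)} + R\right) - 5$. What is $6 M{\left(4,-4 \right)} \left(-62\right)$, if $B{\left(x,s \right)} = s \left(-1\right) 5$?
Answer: $-5208$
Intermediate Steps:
$B{\left(x,s \right)} = - 5 s$ ($B{\left(x,s \right)} = - s 5 = - 5 s$)
$M{\left(R,t \right)} = 10 + R$ ($M{\left(R,t \right)} = \left(\left(-5\right) \left(-3\right) + R\right) - 5 = \left(15 + R\right) - 5 = 10 + R$)
$6 M{\left(4,-4 \right)} \left(-62\right) = 6 \left(10 + 4\right) \left(-62\right) = 6 \cdot 14 \left(-62\right) = 84 \left(-62\right) = -5208$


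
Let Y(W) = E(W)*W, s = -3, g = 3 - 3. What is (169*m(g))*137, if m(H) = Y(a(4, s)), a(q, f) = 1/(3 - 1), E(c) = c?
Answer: 23153/4 ≈ 5788.3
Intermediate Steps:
g = 0
a(q, f) = ½ (a(q, f) = 1/2 = ½)
Y(W) = W² (Y(W) = W*W = W²)
m(H) = ¼ (m(H) = (½)² = ¼)
(169*m(g))*137 = (169*(¼))*137 = (169/4)*137 = 23153/4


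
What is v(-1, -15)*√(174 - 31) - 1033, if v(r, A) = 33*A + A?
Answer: -1033 - 510*√143 ≈ -7131.7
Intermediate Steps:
v(r, A) = 34*A
v(-1, -15)*√(174 - 31) - 1033 = (34*(-15))*√(174 - 31) - 1033 = -510*√143 - 1033 = -1033 - 510*√143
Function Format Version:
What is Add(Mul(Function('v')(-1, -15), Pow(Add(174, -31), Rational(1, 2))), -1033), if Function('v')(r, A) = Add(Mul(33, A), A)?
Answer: Add(-1033, Mul(-510, Pow(143, Rational(1, 2)))) ≈ -7131.7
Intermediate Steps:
Function('v')(r, A) = Mul(34, A)
Add(Mul(Function('v')(-1, -15), Pow(Add(174, -31), Rational(1, 2))), -1033) = Add(Mul(Mul(34, -15), Pow(Add(174, -31), Rational(1, 2))), -1033) = Add(Mul(-510, Pow(143, Rational(1, 2))), -1033) = Add(-1033, Mul(-510, Pow(143, Rational(1, 2))))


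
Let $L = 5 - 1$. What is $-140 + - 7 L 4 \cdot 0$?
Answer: $-140$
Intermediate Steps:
$L = 4$ ($L = 5 - 1 = 4$)
$-140 + - 7 L 4 \cdot 0 = -140 + - 7 \cdot 4 \cdot 4 \cdot 0 = -140 + \left(-7\right) 16 \cdot 0 = -140 - 0 = -140 + 0 = -140$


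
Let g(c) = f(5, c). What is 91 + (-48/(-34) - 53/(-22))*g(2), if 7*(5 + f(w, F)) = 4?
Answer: 193939/2618 ≈ 74.079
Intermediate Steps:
f(w, F) = -31/7 (f(w, F) = -5 + (⅐)*4 = -5 + 4/7 = -31/7)
g(c) = -31/7
91 + (-48/(-34) - 53/(-22))*g(2) = 91 + (-48/(-34) - 53/(-22))*(-31/7) = 91 + (-48*(-1/34) - 53*(-1/22))*(-31/7) = 91 + (24/17 + 53/22)*(-31/7) = 91 + (1429/374)*(-31/7) = 91 - 44299/2618 = 193939/2618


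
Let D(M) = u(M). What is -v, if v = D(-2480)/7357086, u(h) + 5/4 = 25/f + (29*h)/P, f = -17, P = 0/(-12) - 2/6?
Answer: -14671495/500281848 ≈ -0.029326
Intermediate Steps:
P = -⅓ (P = 0*(-1/12) - 2*⅙ = 0 - ⅓ = -⅓ ≈ -0.33333)
u(h) = -185/68 - 87*h (u(h) = -5/4 + (25/(-17) + (29*h)/(-⅓)) = -5/4 + (25*(-1/17) + (29*h)*(-3)) = -5/4 + (-25/17 - 87*h) = -185/68 - 87*h)
D(M) = -185/68 - 87*M
v = 14671495/500281848 (v = (-185/68 - 87*(-2480))/7357086 = (-185/68 + 215760)*(1/7357086) = (14671495/68)*(1/7357086) = 14671495/500281848 ≈ 0.029326)
-v = -1*14671495/500281848 = -14671495/500281848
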